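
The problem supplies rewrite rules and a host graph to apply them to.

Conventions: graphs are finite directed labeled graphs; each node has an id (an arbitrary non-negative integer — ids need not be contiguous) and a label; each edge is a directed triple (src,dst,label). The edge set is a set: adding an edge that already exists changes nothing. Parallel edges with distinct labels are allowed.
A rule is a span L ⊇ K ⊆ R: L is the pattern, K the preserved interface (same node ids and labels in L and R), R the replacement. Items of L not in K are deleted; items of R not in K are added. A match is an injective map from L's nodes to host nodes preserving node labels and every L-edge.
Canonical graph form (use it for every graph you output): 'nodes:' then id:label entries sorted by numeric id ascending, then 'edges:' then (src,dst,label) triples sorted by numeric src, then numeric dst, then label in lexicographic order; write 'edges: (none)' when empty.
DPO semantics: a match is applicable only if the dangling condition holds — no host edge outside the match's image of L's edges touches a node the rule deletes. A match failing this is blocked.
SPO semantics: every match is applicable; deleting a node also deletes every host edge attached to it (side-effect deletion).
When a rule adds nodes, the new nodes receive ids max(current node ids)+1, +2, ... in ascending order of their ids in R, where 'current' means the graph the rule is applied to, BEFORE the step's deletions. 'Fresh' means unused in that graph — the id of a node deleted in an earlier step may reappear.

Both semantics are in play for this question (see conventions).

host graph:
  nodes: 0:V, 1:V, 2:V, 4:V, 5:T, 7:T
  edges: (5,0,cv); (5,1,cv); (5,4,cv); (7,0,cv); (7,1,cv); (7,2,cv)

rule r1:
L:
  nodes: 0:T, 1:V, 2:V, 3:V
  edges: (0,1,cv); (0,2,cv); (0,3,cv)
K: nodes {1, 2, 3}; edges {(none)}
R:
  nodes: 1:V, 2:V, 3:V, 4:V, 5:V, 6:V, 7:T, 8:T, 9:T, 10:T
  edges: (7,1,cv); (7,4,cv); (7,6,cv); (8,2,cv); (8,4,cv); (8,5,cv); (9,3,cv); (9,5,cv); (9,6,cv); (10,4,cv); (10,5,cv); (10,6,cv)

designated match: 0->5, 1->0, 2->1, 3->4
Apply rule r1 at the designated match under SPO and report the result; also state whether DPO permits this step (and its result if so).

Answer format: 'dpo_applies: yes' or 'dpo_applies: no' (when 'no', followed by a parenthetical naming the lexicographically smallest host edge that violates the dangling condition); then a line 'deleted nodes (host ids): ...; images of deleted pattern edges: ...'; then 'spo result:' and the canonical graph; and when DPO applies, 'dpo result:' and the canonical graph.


dpo_applies: yes
deleted nodes (host ids): 5; images of deleted pattern edges: (5,0,cv); (5,1,cv); (5,4,cv)
spo result:
nodes: 0:V, 1:V, 2:V, 4:V, 7:T, 8:V, 9:V, 10:V, 11:T, 12:T, 13:T, 14:T
edges: (7,0,cv); (7,1,cv); (7,2,cv); (11,0,cv); (11,8,cv); (11,10,cv); (12,1,cv); (12,8,cv); (12,9,cv); (13,4,cv); (13,9,cv); (13,10,cv); (14,8,cv); (14,9,cv); (14,10,cv)
dpo result:
nodes: 0:V, 1:V, 2:V, 4:V, 7:T, 8:V, 9:V, 10:V, 11:T, 12:T, 13:T, 14:T
edges: (7,0,cv); (7,1,cv); (7,2,cv); (11,0,cv); (11,8,cv); (11,10,cv); (12,1,cv); (12,8,cv); (12,9,cv); (13,4,cv); (13,9,cv); (13,10,cv); (14,8,cv); (14,9,cv); (14,10,cv)


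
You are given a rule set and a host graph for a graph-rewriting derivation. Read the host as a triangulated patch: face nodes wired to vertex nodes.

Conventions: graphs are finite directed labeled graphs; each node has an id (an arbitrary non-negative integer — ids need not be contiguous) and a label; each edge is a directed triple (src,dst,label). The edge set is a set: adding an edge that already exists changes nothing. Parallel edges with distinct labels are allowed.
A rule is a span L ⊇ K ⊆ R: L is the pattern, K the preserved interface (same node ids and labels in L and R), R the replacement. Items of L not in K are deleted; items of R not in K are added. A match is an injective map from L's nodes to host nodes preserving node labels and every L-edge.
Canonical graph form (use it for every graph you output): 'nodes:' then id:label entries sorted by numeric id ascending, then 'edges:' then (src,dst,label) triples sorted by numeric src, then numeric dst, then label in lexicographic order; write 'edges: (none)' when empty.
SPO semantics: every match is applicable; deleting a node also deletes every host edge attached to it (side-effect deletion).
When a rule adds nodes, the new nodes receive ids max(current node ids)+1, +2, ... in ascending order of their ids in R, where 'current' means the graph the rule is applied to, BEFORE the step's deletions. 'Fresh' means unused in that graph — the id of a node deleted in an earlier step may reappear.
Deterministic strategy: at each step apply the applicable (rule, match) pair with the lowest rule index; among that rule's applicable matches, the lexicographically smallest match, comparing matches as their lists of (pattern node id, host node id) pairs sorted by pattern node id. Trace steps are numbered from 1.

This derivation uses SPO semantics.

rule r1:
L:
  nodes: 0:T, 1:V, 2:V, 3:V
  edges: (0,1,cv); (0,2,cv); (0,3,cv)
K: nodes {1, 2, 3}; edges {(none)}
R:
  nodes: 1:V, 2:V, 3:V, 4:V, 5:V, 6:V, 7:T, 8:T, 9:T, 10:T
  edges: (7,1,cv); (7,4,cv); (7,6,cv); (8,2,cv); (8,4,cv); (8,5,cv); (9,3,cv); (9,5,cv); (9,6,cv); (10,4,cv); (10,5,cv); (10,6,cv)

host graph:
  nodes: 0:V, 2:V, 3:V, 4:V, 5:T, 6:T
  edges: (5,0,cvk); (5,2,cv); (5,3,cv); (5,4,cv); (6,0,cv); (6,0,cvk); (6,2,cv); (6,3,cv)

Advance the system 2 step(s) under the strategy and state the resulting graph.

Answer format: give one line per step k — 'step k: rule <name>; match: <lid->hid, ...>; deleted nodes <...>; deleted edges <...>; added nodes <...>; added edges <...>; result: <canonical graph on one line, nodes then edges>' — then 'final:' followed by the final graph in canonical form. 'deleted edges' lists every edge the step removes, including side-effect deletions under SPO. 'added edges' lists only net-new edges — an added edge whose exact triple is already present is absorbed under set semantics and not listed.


step 1: rule r1; match: 0->5, 1->2, 2->3, 3->4; deleted nodes 5; deleted edges (5,0,cvk); (5,2,cv); (5,3,cv); (5,4,cv); added nodes 7, 8, 9, 10, 11, 12, 13; added edges (10,2,cv); (10,7,cv); (10,9,cv); (11,3,cv); (11,7,cv); (11,8,cv); (12,4,cv); (12,8,cv); (12,9,cv); (13,7,cv); (13,8,cv); (13,9,cv); result: nodes: 0:V, 2:V, 3:V, 4:V, 6:T, 7:V, 8:V, 9:V, 10:T, 11:T, 12:T, 13:T edges: (6,0,cv); (6,0,cvk); (6,2,cv); (6,3,cv); (10,2,cv); (10,7,cv); (10,9,cv); (11,3,cv); (11,7,cv); (11,8,cv); (12,4,cv); (12,8,cv); (12,9,cv); (13,7,cv); (13,8,cv); (13,9,cv)
step 2: rule r1; match: 0->6, 1->0, 2->2, 3->3; deleted nodes 6; deleted edges (6,0,cv); (6,0,cvk); (6,2,cv); (6,3,cv); added nodes 14, 15, 16, 17, 18, 19, 20; added edges (17,0,cv); (17,14,cv); (17,16,cv); (18,2,cv); (18,14,cv); (18,15,cv); (19,3,cv); (19,15,cv); (19,16,cv); (20,14,cv); (20,15,cv); (20,16,cv); result: nodes: 0:V, 2:V, 3:V, 4:V, 7:V, 8:V, 9:V, 10:T, 11:T, 12:T, 13:T, 14:V, 15:V, 16:V, 17:T, 18:T, 19:T, 20:T edges: (10,2,cv); (10,7,cv); (10,9,cv); (11,3,cv); (11,7,cv); (11,8,cv); (12,4,cv); (12,8,cv); (12,9,cv); (13,7,cv); (13,8,cv); (13,9,cv); (17,0,cv); (17,14,cv); (17,16,cv); (18,2,cv); (18,14,cv); (18,15,cv); (19,3,cv); (19,15,cv); (19,16,cv); (20,14,cv); (20,15,cv); (20,16,cv)
final:
nodes: 0:V, 2:V, 3:V, 4:V, 7:V, 8:V, 9:V, 10:T, 11:T, 12:T, 13:T, 14:V, 15:V, 16:V, 17:T, 18:T, 19:T, 20:T
edges: (10,2,cv); (10,7,cv); (10,9,cv); (11,3,cv); (11,7,cv); (11,8,cv); (12,4,cv); (12,8,cv); (12,9,cv); (13,7,cv); (13,8,cv); (13,9,cv); (17,0,cv); (17,14,cv); (17,16,cv); (18,2,cv); (18,14,cv); (18,15,cv); (19,3,cv); (19,15,cv); (19,16,cv); (20,14,cv); (20,15,cv); (20,16,cv)


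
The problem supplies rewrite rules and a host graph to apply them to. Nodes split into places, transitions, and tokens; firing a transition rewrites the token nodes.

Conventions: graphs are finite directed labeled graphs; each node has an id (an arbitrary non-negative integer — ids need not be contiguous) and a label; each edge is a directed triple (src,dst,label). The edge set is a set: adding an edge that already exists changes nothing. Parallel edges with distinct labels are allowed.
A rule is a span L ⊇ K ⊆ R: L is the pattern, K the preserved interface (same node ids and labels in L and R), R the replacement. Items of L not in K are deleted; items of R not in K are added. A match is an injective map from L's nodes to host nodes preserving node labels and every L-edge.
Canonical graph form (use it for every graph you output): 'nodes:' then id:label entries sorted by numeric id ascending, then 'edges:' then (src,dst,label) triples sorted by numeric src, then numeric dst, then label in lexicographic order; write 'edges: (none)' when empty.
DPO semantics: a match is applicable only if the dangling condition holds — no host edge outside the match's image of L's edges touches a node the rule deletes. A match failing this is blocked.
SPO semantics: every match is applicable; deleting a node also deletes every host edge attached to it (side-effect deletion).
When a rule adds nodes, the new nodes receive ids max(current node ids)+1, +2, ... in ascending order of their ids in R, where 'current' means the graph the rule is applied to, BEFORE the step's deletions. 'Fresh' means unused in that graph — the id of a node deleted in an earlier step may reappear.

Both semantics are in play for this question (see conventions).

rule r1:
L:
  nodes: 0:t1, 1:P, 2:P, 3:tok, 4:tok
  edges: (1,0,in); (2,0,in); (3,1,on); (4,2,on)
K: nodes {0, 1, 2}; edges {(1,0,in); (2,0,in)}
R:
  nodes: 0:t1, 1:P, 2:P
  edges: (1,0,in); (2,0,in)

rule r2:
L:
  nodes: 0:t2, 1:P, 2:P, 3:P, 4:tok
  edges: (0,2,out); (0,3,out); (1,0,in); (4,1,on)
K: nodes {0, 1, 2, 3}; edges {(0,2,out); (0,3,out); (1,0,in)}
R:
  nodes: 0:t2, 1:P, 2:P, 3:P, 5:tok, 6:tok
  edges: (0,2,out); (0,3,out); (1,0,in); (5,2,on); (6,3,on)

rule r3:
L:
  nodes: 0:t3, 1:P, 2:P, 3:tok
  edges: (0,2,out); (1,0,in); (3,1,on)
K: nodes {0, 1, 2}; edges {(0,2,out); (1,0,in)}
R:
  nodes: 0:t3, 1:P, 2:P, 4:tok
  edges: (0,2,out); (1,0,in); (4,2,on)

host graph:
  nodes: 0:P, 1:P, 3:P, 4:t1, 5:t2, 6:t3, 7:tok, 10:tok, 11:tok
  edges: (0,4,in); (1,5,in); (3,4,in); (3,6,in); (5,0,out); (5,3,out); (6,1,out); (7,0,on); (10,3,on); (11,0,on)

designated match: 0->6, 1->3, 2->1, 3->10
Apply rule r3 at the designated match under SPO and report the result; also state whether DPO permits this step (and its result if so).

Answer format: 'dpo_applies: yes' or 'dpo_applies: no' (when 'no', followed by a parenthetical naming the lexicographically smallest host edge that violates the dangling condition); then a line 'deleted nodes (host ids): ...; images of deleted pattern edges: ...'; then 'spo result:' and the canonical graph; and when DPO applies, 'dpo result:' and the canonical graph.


dpo_applies: yes
deleted nodes (host ids): 10; images of deleted pattern edges: (10,3,on)
spo result:
nodes: 0:P, 1:P, 3:P, 4:t1, 5:t2, 6:t3, 7:tok, 11:tok, 12:tok
edges: (0,4,in); (1,5,in); (3,4,in); (3,6,in); (5,0,out); (5,3,out); (6,1,out); (7,0,on); (11,0,on); (12,1,on)
dpo result:
nodes: 0:P, 1:P, 3:P, 4:t1, 5:t2, 6:t3, 7:tok, 11:tok, 12:tok
edges: (0,4,in); (1,5,in); (3,4,in); (3,6,in); (5,0,out); (5,3,out); (6,1,out); (7,0,on); (11,0,on); (12,1,on)


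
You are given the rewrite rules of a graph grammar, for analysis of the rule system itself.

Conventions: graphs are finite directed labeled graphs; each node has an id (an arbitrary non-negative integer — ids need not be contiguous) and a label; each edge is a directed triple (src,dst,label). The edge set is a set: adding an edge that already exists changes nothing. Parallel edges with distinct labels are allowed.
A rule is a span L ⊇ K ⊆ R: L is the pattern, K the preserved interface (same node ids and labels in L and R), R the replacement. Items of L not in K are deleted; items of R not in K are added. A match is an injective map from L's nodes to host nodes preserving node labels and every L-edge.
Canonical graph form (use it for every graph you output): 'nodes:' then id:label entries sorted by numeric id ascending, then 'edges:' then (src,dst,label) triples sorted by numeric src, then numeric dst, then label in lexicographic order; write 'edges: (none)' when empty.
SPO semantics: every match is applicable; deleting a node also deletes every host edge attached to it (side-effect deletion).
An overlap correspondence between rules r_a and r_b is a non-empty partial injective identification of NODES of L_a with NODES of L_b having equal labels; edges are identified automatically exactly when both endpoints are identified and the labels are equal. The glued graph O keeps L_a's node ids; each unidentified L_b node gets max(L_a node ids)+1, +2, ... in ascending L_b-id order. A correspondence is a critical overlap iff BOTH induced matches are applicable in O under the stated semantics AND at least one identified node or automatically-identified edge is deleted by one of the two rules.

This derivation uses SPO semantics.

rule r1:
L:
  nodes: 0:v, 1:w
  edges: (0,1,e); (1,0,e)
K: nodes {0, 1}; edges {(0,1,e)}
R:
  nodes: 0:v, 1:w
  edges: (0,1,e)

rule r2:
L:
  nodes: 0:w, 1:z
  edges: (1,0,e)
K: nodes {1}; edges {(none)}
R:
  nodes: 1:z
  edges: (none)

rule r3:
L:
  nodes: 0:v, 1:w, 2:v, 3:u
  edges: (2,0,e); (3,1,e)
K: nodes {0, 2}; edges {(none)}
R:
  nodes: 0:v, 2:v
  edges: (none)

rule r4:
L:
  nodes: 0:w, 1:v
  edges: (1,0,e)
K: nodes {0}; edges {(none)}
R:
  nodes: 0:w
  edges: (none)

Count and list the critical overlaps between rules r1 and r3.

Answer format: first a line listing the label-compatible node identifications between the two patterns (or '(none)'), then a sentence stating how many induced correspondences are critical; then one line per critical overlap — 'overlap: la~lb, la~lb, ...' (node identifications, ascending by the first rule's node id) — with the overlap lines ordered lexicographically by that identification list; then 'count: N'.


label-compatible node identifications between L(r1) and L(r3): 0~0, 0~2, 1~1
3 of the induced correspondences are critical overlaps of r1 and r3.
overlap: 0~0, 1~1
overlap: 0~2, 1~1
overlap: 1~1
count: 3


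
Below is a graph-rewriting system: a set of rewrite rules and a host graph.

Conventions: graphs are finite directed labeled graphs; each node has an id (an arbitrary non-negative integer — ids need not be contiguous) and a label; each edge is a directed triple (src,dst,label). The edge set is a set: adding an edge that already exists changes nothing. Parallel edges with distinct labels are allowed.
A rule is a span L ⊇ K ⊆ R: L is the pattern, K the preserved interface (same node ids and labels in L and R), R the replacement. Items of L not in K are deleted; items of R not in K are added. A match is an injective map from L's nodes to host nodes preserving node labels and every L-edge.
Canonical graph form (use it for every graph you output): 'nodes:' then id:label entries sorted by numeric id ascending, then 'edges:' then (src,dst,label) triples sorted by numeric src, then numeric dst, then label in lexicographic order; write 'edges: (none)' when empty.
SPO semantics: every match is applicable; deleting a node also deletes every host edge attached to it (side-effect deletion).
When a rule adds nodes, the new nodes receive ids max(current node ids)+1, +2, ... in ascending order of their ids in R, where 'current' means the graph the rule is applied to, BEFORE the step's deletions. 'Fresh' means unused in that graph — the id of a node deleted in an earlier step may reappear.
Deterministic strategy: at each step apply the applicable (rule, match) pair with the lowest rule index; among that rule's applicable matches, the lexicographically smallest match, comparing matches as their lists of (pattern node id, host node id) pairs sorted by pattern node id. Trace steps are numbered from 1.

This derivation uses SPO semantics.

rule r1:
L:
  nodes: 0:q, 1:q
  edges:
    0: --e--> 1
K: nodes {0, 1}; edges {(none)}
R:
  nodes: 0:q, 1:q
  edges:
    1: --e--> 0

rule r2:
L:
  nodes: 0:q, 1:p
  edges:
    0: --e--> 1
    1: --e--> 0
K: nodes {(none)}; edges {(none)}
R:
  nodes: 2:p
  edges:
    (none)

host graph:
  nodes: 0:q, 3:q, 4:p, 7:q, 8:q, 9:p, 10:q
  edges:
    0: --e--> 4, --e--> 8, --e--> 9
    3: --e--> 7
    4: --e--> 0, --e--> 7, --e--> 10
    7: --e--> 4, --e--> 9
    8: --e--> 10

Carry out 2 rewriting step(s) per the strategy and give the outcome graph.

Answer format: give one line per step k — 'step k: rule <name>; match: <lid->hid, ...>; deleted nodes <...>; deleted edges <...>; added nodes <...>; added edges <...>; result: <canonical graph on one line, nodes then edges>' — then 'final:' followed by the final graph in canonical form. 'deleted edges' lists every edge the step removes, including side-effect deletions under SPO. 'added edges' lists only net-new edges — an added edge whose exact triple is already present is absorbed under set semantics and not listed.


step 1: rule r1; match: 0->0, 1->8; deleted nodes (none); deleted edges (0,8,e); added nodes (none); added edges (8,0,e); result: nodes: 0:q, 3:q, 4:p, 7:q, 8:q, 9:p, 10:q edges: (0,4,e); (0,9,e); (3,7,e); (4,0,e); (4,7,e); (4,10,e); (7,4,e); (7,9,e); (8,0,e); (8,10,e)
step 2: rule r1; match: 0->3, 1->7; deleted nodes (none); deleted edges (3,7,e); added nodes (none); added edges (7,3,e); result: nodes: 0:q, 3:q, 4:p, 7:q, 8:q, 9:p, 10:q edges: (0,4,e); (0,9,e); (4,0,e); (4,7,e); (4,10,e); (7,3,e); (7,4,e); (7,9,e); (8,0,e); (8,10,e)
final:
nodes: 0:q, 3:q, 4:p, 7:q, 8:q, 9:p, 10:q
edges: (0,4,e); (0,9,e); (4,0,e); (4,7,e); (4,10,e); (7,3,e); (7,4,e); (7,9,e); (8,0,e); (8,10,e)


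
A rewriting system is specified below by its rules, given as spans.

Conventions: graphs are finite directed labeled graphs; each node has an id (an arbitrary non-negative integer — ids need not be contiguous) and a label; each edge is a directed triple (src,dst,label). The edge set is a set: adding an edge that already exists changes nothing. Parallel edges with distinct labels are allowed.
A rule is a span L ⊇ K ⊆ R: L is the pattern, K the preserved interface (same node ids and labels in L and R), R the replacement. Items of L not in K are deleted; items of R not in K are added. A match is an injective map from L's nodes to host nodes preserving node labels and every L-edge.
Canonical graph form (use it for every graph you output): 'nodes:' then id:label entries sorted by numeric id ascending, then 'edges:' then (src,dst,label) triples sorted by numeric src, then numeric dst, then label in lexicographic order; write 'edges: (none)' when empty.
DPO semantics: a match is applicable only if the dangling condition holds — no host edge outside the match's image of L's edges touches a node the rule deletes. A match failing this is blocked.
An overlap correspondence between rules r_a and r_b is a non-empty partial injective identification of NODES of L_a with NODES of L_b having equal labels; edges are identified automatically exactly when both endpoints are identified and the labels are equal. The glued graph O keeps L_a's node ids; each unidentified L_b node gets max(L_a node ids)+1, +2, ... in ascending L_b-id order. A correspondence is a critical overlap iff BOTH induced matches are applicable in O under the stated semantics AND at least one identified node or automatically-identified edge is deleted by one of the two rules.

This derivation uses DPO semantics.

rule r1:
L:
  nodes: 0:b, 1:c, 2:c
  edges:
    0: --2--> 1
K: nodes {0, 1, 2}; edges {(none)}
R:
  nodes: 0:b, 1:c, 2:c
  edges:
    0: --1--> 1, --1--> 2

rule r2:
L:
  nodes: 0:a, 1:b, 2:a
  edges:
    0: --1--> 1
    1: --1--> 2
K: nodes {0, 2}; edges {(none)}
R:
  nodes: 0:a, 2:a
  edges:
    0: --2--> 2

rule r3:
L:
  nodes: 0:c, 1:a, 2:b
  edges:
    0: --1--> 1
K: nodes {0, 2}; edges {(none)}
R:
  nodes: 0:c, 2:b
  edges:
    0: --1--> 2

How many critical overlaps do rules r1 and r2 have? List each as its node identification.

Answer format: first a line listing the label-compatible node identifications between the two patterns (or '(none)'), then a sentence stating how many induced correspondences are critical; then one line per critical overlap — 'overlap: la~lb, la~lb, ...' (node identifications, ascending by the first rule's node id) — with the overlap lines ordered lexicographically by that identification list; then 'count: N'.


label-compatible node identifications between L(r1) and L(r2): 0~1
0 of the induced correspondences are critical overlaps of r1 and r2.
count: 0


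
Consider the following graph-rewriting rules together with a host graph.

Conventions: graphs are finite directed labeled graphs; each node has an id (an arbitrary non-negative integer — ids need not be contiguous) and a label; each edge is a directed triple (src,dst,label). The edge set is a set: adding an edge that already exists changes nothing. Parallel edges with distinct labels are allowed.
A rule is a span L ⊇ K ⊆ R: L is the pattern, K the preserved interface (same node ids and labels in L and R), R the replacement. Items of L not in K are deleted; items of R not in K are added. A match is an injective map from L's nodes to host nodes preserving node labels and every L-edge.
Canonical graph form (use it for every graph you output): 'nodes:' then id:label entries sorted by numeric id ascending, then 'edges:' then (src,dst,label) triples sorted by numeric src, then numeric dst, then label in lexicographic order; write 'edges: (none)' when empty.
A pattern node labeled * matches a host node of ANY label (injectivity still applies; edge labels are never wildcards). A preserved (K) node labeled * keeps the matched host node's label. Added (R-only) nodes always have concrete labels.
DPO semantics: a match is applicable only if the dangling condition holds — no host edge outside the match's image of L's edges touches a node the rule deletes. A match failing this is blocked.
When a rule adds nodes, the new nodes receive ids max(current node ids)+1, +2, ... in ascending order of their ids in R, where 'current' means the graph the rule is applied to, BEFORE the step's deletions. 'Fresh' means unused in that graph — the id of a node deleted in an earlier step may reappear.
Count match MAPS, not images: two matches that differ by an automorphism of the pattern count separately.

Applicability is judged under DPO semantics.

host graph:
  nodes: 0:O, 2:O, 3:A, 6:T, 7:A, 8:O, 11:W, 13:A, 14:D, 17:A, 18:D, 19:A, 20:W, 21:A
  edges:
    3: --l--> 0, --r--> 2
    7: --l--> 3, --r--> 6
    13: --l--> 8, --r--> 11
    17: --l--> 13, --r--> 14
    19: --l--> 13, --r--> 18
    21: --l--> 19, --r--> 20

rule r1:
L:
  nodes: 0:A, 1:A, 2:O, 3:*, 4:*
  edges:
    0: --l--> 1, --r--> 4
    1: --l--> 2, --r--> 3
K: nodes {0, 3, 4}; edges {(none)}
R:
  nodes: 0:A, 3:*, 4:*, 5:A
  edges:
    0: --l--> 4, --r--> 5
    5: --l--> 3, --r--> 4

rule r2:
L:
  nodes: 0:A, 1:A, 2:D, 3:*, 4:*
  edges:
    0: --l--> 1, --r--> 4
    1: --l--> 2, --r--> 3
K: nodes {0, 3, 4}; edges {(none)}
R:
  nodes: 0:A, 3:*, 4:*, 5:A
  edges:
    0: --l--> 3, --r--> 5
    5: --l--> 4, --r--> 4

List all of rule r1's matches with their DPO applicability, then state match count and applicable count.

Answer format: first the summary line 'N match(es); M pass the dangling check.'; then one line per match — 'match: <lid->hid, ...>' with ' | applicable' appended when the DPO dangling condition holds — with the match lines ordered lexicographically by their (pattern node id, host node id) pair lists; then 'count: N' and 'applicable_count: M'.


3 match(es); 1 pass the dangling check.
match: 0->7, 1->3, 2->0, 3->2, 4->6 | applicable
match: 0->17, 1->13, 2->8, 3->11, 4->14
match: 0->19, 1->13, 2->8, 3->11, 4->18
count: 3
applicable_count: 1


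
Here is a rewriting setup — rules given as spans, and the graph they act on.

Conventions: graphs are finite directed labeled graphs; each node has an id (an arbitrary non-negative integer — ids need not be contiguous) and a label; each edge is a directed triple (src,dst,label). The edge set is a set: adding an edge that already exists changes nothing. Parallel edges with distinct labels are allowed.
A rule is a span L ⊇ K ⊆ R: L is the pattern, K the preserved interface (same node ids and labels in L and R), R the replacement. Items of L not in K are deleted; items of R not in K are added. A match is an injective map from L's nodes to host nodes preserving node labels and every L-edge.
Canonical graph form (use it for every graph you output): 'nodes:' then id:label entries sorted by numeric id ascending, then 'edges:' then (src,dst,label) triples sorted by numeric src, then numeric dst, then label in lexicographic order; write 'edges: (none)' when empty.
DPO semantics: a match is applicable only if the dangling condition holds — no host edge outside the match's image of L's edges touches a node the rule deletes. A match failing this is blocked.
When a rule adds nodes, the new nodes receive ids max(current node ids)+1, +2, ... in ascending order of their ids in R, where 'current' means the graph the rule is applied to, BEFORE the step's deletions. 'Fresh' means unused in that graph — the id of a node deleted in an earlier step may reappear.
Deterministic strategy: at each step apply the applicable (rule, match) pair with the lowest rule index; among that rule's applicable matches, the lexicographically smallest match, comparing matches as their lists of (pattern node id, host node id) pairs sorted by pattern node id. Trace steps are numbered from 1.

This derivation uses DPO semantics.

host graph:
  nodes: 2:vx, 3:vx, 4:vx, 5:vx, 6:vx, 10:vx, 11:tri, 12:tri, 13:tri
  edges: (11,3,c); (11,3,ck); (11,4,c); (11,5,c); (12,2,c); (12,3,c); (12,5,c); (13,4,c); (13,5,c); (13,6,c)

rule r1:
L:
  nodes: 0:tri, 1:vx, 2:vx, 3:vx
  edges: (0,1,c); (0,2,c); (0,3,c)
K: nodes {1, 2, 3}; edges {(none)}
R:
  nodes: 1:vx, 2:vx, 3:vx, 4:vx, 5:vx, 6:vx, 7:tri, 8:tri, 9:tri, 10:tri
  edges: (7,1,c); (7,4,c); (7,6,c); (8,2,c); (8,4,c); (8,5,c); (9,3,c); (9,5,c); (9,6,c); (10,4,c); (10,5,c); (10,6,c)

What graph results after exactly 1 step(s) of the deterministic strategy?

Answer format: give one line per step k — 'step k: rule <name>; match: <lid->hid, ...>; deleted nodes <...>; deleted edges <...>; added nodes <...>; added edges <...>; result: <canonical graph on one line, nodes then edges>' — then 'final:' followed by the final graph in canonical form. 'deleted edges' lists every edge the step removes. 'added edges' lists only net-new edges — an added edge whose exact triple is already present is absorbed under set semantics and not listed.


step 1: rule r1; match: 0->12, 1->2, 2->3, 3->5; deleted nodes 12; deleted edges (12,2,c); (12,3,c); (12,5,c); added nodes 14, 15, 16, 17, 18, 19, 20; added edges (17,2,c); (17,14,c); (17,16,c); (18,3,c); (18,14,c); (18,15,c); (19,5,c); (19,15,c); (19,16,c); (20,14,c); (20,15,c); (20,16,c); result: nodes: 2:vx, 3:vx, 4:vx, 5:vx, 6:vx, 10:vx, 11:tri, 13:tri, 14:vx, 15:vx, 16:vx, 17:tri, 18:tri, 19:tri, 20:tri edges: (11,3,c); (11,3,ck); (11,4,c); (11,5,c); (13,4,c); (13,5,c); (13,6,c); (17,2,c); (17,14,c); (17,16,c); (18,3,c); (18,14,c); (18,15,c); (19,5,c); (19,15,c); (19,16,c); (20,14,c); (20,15,c); (20,16,c)
final:
nodes: 2:vx, 3:vx, 4:vx, 5:vx, 6:vx, 10:vx, 11:tri, 13:tri, 14:vx, 15:vx, 16:vx, 17:tri, 18:tri, 19:tri, 20:tri
edges: (11,3,c); (11,3,ck); (11,4,c); (11,5,c); (13,4,c); (13,5,c); (13,6,c); (17,2,c); (17,14,c); (17,16,c); (18,3,c); (18,14,c); (18,15,c); (19,5,c); (19,15,c); (19,16,c); (20,14,c); (20,15,c); (20,16,c)


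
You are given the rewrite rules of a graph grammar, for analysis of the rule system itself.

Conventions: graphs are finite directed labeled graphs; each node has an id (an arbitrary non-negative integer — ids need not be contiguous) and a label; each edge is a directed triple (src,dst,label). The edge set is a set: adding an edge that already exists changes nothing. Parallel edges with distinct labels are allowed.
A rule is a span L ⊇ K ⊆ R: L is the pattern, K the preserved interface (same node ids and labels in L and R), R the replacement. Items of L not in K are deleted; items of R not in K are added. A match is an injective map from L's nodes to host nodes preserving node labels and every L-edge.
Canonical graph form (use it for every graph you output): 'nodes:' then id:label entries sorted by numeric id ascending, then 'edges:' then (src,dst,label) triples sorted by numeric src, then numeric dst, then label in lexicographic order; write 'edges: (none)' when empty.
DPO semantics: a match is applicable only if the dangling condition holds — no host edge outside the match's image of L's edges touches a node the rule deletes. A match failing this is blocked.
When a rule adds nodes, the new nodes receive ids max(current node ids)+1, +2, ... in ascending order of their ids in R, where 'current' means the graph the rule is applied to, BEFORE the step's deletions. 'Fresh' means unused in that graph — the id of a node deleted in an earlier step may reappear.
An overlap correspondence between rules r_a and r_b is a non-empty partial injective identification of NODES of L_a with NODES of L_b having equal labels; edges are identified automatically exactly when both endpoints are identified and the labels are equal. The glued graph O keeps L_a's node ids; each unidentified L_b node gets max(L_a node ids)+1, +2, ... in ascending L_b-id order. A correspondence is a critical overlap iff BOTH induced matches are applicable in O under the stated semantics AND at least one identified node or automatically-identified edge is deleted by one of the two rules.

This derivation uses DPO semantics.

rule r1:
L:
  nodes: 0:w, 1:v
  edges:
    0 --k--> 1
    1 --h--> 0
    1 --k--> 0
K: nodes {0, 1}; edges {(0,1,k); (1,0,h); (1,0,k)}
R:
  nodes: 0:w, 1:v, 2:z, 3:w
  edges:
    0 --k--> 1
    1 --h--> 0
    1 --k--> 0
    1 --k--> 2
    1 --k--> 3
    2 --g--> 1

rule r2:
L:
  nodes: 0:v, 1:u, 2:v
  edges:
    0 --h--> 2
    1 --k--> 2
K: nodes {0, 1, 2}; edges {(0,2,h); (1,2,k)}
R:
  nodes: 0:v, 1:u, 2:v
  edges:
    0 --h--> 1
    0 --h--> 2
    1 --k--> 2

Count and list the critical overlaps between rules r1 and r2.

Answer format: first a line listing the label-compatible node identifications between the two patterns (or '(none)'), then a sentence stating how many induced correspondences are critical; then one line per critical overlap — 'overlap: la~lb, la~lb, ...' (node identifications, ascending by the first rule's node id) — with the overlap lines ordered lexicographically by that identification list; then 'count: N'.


label-compatible node identifications between L(r1) and L(r2): 1~0, 1~2
0 of the induced correspondences are critical overlaps of r1 and r2.
count: 0


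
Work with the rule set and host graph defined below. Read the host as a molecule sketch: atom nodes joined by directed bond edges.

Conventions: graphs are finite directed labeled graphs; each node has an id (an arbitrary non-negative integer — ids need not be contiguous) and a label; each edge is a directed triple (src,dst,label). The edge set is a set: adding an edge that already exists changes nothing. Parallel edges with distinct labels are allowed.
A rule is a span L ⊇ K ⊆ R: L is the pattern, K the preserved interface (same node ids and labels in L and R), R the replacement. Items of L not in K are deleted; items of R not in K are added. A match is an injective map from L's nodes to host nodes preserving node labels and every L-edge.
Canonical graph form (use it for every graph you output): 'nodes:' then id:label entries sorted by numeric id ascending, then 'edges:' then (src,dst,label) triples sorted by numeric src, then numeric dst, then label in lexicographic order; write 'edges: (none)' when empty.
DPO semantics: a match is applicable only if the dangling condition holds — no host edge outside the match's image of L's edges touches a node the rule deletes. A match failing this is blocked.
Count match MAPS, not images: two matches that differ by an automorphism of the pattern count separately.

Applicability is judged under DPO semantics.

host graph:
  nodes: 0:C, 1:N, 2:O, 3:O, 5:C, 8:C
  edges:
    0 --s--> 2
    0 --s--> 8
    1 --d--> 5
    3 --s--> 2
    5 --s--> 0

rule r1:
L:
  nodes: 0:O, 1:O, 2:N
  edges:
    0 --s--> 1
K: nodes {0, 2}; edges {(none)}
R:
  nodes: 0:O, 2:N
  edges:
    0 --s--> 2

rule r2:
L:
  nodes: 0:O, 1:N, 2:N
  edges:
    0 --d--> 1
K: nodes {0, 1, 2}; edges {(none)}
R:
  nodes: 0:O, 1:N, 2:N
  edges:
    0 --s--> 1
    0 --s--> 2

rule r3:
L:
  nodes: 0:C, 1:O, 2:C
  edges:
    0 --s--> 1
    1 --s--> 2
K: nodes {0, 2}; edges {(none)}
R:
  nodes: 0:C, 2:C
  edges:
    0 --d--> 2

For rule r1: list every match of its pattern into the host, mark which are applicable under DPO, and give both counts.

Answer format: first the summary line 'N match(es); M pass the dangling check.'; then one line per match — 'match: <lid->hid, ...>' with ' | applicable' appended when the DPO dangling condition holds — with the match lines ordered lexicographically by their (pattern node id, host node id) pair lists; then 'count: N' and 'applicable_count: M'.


1 match(es); 0 pass the dangling check.
match: 0->3, 1->2, 2->1
count: 1
applicable_count: 0


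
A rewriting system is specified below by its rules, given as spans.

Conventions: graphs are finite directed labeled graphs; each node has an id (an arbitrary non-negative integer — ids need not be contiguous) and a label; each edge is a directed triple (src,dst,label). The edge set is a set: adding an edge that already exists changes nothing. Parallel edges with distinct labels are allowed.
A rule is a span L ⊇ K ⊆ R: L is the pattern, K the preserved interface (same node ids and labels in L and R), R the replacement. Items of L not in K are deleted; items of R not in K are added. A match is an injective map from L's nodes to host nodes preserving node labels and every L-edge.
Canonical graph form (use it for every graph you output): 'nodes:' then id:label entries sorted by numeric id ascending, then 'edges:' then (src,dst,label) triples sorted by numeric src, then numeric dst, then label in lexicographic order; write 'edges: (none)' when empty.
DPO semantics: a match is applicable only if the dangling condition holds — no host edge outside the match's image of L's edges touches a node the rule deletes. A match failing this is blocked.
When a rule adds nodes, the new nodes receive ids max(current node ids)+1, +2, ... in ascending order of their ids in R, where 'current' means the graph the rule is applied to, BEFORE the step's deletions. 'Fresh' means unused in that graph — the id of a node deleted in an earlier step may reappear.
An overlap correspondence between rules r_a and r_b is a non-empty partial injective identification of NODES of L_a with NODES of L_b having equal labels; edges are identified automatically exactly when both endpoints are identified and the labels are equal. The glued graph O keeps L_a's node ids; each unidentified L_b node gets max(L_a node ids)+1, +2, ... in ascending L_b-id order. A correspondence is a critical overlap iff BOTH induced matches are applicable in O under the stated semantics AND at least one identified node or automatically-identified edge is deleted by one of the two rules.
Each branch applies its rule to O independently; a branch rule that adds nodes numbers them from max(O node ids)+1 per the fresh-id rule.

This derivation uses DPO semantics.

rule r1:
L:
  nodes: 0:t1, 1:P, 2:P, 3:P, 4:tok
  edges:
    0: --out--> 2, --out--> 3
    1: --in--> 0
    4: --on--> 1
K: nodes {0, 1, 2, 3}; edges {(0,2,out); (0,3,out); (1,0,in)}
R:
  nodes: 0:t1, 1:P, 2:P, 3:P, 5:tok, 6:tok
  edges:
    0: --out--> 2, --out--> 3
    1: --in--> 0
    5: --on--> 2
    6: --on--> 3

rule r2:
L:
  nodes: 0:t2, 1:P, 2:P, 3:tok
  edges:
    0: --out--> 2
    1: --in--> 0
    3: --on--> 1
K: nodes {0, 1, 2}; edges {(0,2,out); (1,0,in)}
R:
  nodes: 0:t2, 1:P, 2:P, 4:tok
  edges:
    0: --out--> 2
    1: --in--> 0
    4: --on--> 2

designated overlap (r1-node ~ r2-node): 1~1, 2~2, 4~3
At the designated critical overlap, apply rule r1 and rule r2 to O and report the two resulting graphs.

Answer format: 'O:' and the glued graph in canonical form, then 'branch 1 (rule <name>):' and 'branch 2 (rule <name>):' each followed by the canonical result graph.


O:
nodes: 0:t1, 1:P, 2:P, 3:P, 4:tok, 5:t2
edges: (0,2,out); (0,3,out); (1,0,in); (1,5,in); (4,1,on); (5,2,out)
branch 1 (rule r1):
nodes: 0:t1, 1:P, 2:P, 3:P, 5:t2, 6:tok, 7:tok
edges: (0,2,out); (0,3,out); (1,0,in); (1,5,in); (5,2,out); (6,2,on); (7,3,on)
branch 2 (rule r2):
nodes: 0:t1, 1:P, 2:P, 3:P, 5:t2, 6:tok
edges: (0,2,out); (0,3,out); (1,0,in); (1,5,in); (5,2,out); (6,2,on)


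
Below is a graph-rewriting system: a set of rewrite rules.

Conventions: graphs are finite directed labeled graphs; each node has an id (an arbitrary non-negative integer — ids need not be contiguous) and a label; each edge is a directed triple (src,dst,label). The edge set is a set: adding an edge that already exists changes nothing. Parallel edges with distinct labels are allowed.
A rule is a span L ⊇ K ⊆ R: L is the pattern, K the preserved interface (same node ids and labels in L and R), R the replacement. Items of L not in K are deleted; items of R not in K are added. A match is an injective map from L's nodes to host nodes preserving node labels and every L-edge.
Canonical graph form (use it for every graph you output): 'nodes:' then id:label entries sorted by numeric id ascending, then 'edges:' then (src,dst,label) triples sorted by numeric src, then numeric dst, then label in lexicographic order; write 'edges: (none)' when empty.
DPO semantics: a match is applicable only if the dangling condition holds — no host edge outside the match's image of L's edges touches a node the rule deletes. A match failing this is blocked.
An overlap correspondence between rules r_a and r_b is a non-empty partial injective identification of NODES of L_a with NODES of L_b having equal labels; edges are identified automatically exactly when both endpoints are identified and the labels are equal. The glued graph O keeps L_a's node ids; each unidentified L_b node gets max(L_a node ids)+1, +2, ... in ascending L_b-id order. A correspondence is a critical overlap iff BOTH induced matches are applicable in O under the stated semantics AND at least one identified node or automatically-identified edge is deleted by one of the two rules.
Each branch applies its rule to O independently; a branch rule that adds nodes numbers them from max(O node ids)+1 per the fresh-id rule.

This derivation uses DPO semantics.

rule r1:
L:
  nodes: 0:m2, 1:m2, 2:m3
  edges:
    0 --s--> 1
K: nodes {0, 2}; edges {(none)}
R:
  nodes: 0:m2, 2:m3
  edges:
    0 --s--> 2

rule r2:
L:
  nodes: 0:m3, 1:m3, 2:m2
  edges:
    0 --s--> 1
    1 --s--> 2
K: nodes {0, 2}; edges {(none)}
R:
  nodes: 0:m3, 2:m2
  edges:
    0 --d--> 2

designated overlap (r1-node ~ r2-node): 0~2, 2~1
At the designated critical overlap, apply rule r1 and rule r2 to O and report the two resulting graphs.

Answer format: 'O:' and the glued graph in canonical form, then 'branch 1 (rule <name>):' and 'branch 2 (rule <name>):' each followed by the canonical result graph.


O:
nodes: 0:m2, 1:m2, 2:m3, 3:m3
edges: (0,1,s); (2,0,s); (3,2,s)
branch 1 (rule r1):
nodes: 0:m2, 2:m3, 3:m3
edges: (0,2,s); (2,0,s); (3,2,s)
branch 2 (rule r2):
nodes: 0:m2, 1:m2, 3:m3
edges: (0,1,s); (3,0,d)


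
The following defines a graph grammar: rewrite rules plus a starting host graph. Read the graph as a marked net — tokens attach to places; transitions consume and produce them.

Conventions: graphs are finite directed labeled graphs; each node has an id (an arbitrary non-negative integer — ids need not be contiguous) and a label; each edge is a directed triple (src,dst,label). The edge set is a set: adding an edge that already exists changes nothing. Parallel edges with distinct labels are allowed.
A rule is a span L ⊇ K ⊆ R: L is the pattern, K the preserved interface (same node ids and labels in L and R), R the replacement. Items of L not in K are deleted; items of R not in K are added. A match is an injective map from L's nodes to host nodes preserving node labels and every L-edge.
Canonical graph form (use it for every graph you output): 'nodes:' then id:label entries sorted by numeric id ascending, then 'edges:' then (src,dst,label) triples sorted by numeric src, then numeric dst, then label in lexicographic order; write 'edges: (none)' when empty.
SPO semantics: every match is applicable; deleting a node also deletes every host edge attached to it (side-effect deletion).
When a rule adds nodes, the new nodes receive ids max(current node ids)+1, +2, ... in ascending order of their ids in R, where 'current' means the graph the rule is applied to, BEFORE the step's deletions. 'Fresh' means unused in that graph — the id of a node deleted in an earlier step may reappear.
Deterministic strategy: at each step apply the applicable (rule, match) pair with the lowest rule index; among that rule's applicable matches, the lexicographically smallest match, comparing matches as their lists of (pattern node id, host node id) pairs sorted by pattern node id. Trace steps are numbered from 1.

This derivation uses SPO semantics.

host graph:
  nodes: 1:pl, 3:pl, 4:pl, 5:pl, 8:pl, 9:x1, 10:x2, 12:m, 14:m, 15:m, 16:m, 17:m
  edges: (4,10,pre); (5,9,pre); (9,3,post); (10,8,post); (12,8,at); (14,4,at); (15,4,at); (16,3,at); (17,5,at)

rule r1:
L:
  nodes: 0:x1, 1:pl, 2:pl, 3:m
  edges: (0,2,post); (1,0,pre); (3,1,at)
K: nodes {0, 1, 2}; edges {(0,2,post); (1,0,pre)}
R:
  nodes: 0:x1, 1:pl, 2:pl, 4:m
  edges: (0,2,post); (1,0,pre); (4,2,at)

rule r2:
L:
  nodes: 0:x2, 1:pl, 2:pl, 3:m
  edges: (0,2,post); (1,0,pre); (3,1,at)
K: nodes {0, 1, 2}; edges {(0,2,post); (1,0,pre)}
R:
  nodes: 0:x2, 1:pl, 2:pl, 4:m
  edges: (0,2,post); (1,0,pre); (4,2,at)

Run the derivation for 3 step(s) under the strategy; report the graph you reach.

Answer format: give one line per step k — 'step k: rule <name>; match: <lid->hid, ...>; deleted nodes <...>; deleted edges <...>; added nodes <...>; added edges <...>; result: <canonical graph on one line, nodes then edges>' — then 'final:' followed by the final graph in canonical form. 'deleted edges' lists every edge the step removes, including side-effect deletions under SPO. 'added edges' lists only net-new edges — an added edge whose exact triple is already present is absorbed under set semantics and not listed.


step 1: rule r1; match: 0->9, 1->5, 2->3, 3->17; deleted nodes 17; deleted edges (17,5,at); added nodes 18; added edges (18,3,at); result: nodes: 1:pl, 3:pl, 4:pl, 5:pl, 8:pl, 9:x1, 10:x2, 12:m, 14:m, 15:m, 16:m, 18:m edges: (4,10,pre); (5,9,pre); (9,3,post); (10,8,post); (12,8,at); (14,4,at); (15,4,at); (16,3,at); (18,3,at)
step 2: rule r2; match: 0->10, 1->4, 2->8, 3->14; deleted nodes 14; deleted edges (14,4,at); added nodes 19; added edges (19,8,at); result: nodes: 1:pl, 3:pl, 4:pl, 5:pl, 8:pl, 9:x1, 10:x2, 12:m, 15:m, 16:m, 18:m, 19:m edges: (4,10,pre); (5,9,pre); (9,3,post); (10,8,post); (12,8,at); (15,4,at); (16,3,at); (18,3,at); (19,8,at)
step 3: rule r2; match: 0->10, 1->4, 2->8, 3->15; deleted nodes 15; deleted edges (15,4,at); added nodes 20; added edges (20,8,at); result: nodes: 1:pl, 3:pl, 4:pl, 5:pl, 8:pl, 9:x1, 10:x2, 12:m, 16:m, 18:m, 19:m, 20:m edges: (4,10,pre); (5,9,pre); (9,3,post); (10,8,post); (12,8,at); (16,3,at); (18,3,at); (19,8,at); (20,8,at)
final:
nodes: 1:pl, 3:pl, 4:pl, 5:pl, 8:pl, 9:x1, 10:x2, 12:m, 16:m, 18:m, 19:m, 20:m
edges: (4,10,pre); (5,9,pre); (9,3,post); (10,8,post); (12,8,at); (16,3,at); (18,3,at); (19,8,at); (20,8,at)
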